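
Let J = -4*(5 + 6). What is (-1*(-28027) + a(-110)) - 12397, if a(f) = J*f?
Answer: 20470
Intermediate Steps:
J = -44 (J = -4*11 = -44)
a(f) = -44*f
(-1*(-28027) + a(-110)) - 12397 = (-1*(-28027) - 44*(-110)) - 12397 = (28027 + 4840) - 12397 = 32867 - 12397 = 20470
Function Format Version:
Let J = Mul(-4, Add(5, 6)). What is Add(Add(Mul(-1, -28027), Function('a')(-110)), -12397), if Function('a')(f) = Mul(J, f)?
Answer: 20470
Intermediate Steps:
J = -44 (J = Mul(-4, 11) = -44)
Function('a')(f) = Mul(-44, f)
Add(Add(Mul(-1, -28027), Function('a')(-110)), -12397) = Add(Add(Mul(-1, -28027), Mul(-44, -110)), -12397) = Add(Add(28027, 4840), -12397) = Add(32867, -12397) = 20470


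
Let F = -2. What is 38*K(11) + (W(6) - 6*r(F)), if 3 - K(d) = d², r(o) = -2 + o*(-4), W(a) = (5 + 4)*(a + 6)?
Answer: -4412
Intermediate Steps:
W(a) = 54 + 9*a (W(a) = 9*(6 + a) = 54 + 9*a)
r(o) = -2 - 4*o
K(d) = 3 - d²
38*K(11) + (W(6) - 6*r(F)) = 38*(3 - 1*11²) + ((54 + 9*6) - 6*(-2 - 4*(-2))) = 38*(3 - 1*121) + ((54 + 54) - 6*(-2 + 8)) = 38*(3 - 121) + (108 - 6*6) = 38*(-118) + (108 - 36) = -4484 + 72 = -4412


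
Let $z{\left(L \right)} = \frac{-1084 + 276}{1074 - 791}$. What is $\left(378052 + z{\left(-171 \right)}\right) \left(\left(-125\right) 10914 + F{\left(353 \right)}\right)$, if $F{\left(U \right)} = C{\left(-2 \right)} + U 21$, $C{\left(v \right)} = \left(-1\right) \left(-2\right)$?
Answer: $- \frac{145164938151180}{283} \approx -5.1295 \cdot 10^{11}$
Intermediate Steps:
$C{\left(v \right)} = 2$
$z{\left(L \right)} = - \frac{808}{283}$
$F{\left(U \right)} = 2 + 21 U$ ($F{\left(U \right)} = 2 + U 21 = 2 + 21 U$)
$\left(378052 + z{\left(-171 \right)}\right) \left(\left(-125\right) 10914 + F{\left(353 \right)}\right) = \left(378052 - \frac{808}{283}\right) \left(\left(-125\right) 10914 + \left(2 + 21 \cdot 353\right)\right) = \frac{106987908 \left(-1364250 + \left(2 + 7413\right)\right)}{283} = \frac{106987908 \left(-1364250 + 7415\right)}{283} = \frac{106987908}{283} \left(-1356835\right) = - \frac{145164938151180}{283}$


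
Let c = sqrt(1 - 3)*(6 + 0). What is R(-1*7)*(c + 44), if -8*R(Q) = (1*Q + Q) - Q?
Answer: 77/2 + 21*I*sqrt(2)/4 ≈ 38.5 + 7.4246*I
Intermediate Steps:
c = 6*I*sqrt(2) (c = sqrt(-2)*6 = (I*sqrt(2))*6 = 6*I*sqrt(2) ≈ 8.4853*I)
R(Q) = -Q/8 (R(Q) = -((1*Q + Q) - Q)/8 = -((Q + Q) - Q)/8 = -(2*Q - Q)/8 = -Q/8)
R(-1*7)*(c + 44) = (-(-1)*7/8)*(6*I*sqrt(2) + 44) = (-1/8*(-7))*(44 + 6*I*sqrt(2)) = 7*(44 + 6*I*sqrt(2))/8 = 77/2 + 21*I*sqrt(2)/4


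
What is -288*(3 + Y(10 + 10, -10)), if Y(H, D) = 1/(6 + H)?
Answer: -11376/13 ≈ -875.08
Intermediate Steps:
-288*(3 + Y(10 + 10, -10)) = -288*(3 + 1/(6 + (10 + 10))) = -288*(3 + 1/(6 + 20)) = -288*(3 + 1/26) = -288*79/26 = -11376/13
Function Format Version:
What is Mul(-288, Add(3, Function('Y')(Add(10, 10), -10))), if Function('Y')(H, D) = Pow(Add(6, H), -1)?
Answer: Rational(-11376, 13) ≈ -875.08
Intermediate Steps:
Mul(-288, Add(3, Function('Y')(Add(10, 10), -10))) = Mul(-288, Add(3, Pow(Add(6, Add(10, 10)), -1))) = Mul(-288, Add(3, Pow(Add(6, 20), -1))) = Mul(-288, Add(3, Pow(26, -1))) = Mul(-288, Add(3, Rational(1, 26))) = Mul(-288, Rational(79, 26)) = Rational(-11376, 13)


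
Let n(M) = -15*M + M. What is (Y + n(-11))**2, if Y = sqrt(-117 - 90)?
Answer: 23509 + 924*I*sqrt(23) ≈ 23509.0 + 4431.4*I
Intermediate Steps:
n(M) = -14*M
Y = 3*I*sqrt(23) (Y = sqrt(-207) = 3*I*sqrt(23) ≈ 14.387*I)
(Y + n(-11))**2 = (3*I*sqrt(23) - 14*(-11))**2 = (3*I*sqrt(23) + 154)**2 = (154 + 3*I*sqrt(23))**2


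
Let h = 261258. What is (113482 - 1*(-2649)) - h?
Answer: -145127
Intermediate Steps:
(113482 - 1*(-2649)) - h = (113482 - 1*(-2649)) - 1*261258 = (113482 + 2649) - 261258 = 116131 - 261258 = -145127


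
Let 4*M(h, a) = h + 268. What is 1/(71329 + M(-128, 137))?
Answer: 1/71364 ≈ 1.4013e-5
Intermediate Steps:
M(h, a) = 67 + h/4 (M(h, a) = (h + 268)/4 = (268 + h)/4 = 67 + h/4)
1/(71329 + M(-128, 137)) = 1/(71329 + (67 + (¼)*(-128))) = 1/(71329 + (67 - 32)) = 1/(71329 + 35) = 1/71364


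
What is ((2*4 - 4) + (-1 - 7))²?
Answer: 16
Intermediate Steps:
((2*4 - 4) + (-1 - 7))² = ((8 - 4) - 8)² = (4 - 8)² = (-4)² = 16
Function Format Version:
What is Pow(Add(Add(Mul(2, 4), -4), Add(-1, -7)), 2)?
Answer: 16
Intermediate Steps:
Pow(Add(Add(Mul(2, 4), -4), Add(-1, -7)), 2) = Pow(Add(Add(8, -4), -8), 2) = Pow(Add(4, -8), 2) = Pow(-4, 2) = 16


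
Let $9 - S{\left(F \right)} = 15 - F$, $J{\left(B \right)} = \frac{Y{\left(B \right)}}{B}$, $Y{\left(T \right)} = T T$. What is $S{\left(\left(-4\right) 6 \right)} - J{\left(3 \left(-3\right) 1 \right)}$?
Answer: $-21$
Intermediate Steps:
$Y{\left(T \right)} = T^{2}$
$J{\left(B \right)} = B$ ($J{\left(B \right)} = \frac{B^{2}}{B} = B$)
$S{\left(F \right)} = -6 + F$ ($S{\left(F \right)} = 9 - \left(15 - F\right) = 9 + \left(-15 + F\right) = -6 + F$)
$S{\left(\left(-4\right) 6 \right)} - J{\left(3 \left(-3\right) 1 \right)} = \left(-6 - 24\right) - 3 \left(-3\right) 1 = \left(-6 - 24\right) - \left(-9\right) 1 = -30 - -9 = -30 + 9 = -21$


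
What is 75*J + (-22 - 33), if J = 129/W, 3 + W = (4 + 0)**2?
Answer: 8960/13 ≈ 689.23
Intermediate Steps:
W = 13 (W = -3 + (4 + 0)**2 = -3 + 4**2 = -3 + 16 = 13)
J = 129/13 ≈ 9.9231
75*J + (-22 - 33) = 75*(129/13) + (-22 - 33) = 9675/13 - 55 = 8960/13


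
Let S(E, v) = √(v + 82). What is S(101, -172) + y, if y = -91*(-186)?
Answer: 16926 + 3*I*√10 ≈ 16926.0 + 9.4868*I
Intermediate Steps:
S(E, v) = √(82 + v)
y = 16926
S(101, -172) + y = √(82 - 172) + 16926 = √(-90) + 16926 = 3*I*√10 + 16926 = 16926 + 3*I*√10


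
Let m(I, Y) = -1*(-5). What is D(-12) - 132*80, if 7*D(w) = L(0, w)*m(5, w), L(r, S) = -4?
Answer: -73940/7 ≈ -10563.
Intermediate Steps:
m(I, Y) = 5
D(w) = -20/7 (D(w) = (-4*5)/7 = (⅐)*(-20) = -20/7)
D(-12) - 132*80 = -20/7 - 132*80 = -20/7 - 10560 = -73940/7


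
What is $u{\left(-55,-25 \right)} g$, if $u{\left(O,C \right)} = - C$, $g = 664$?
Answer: $16600$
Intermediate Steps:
$u{\left(-55,-25 \right)} g = \left(-1\right) \left(-25\right) 664 = 25 \cdot 664 = 16600$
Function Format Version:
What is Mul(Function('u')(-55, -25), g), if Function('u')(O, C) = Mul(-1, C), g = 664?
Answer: 16600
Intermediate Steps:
Mul(Function('u')(-55, -25), g) = Mul(Mul(-1, -25), 664) = Mul(25, 664) = 16600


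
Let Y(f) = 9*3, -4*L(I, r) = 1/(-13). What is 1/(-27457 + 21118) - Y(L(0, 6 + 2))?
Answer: -171154/6339 ≈ -27.000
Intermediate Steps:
L(I, r) = 1/52 (L(I, r) = -¼/(-13) = -¼*(-1/13) = 1/52)
Y(f) = 27
1/(-27457 + 21118) - Y(L(0, 6 + 2)) = 1/(-27457 + 21118) - 1*27 = 1/(-6339) - 27 = -1/6339 - 27 = -171154/6339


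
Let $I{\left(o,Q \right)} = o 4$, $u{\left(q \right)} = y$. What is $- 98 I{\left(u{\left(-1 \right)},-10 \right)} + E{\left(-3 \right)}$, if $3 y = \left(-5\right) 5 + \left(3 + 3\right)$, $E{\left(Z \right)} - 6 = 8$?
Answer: $\frac{7490}{3} \approx 2496.7$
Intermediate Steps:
$E{\left(Z \right)} = 14$ ($E{\left(Z \right)} = 6 + 8 = 14$)
$y = - \frac{19}{3}$ ($y = \frac{\left(-5\right) 5 + \left(3 + 3\right)}{3} = \frac{-25 + 6}{3} = \frac{1}{3} \left(-19\right) = - \frac{19}{3} \approx -6.3333$)
$u{\left(q \right)} = - \frac{19}{3}$
$I{\left(o,Q \right)} = 4 o$
$- 98 I{\left(u{\left(-1 \right)},-10 \right)} + E{\left(-3 \right)} = - 98 \cdot 4 \left(- \frac{19}{3}\right) + 14 = \left(-98\right) \left(- \frac{76}{3}\right) + 14 = \frac{7448}{3} + 14 = \frac{7490}{3}$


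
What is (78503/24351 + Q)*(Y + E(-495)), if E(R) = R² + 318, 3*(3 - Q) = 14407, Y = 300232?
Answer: -21239246207075/8117 ≈ -2.6166e+9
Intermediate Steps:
Q = -14398/3 (Q = 3 - ⅓*14407 = 3 - 14407/3 = -14398/3 ≈ -4799.3)
E(R) = 318 + R²
(78503/24351 + Q)*(Y + E(-495)) = (78503/24351 - 14398/3)*(300232 + (318 + (-495)²)) = (78503*(1/24351) - 14398/3)*(300232 + (318 + 245025)) = (78503/24351 - 14398/3)*(300232 + 245343) = -38930021/8117*545575 = -21239246207075/8117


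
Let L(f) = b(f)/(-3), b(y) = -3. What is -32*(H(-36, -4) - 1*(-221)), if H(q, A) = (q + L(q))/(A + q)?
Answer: -7100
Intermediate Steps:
L(f) = 1 (L(f) = -3/(-3) = -3*(-⅓) = 1)
H(q, A) = (1 + q)/(A + q) (H(q, A) = (q + 1)/(A + q) = (1 + q)/(A + q))
-32*(H(-36, -4) - 1*(-221)) = -32*((1 - 36)/(-4 - 36) - 1*(-221)) = -32*(-35/(-40) + 221) = -32*(-1/40*(-35) + 221) = -32*(7/8 + 221) = -32*1775/8 = -7100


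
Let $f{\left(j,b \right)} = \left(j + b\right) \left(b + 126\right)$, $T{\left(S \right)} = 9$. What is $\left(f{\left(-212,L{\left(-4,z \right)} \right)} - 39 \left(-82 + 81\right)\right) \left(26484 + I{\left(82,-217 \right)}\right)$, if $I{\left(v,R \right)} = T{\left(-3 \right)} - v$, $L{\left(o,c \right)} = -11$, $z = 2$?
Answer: $-676280066$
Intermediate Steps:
$I{\left(v,R \right)} = 9 - v$
$f{\left(j,b \right)} = \left(126 + b\right) \left(b + j\right)$ ($f{\left(j,b \right)} = \left(b + j\right) \left(126 + b\right) = \left(126 + b\right) \left(b + j\right)$)
$\left(f{\left(-212,L{\left(-4,z \right)} \right)} - 39 \left(-82 + 81\right)\right) \left(26484 + I{\left(82,-217 \right)}\right) = \left(\left(\left(-11\right)^{2} + 126 \left(-11\right) + 126 \left(-212\right) - -2332\right) - 39 \left(-82 + 81\right)\right) \left(26484 + \left(9 - 82\right)\right) = \left(\left(121 - 1386 - 26712 + 2332\right) - -39\right) \left(26484 + \left(9 - 82\right)\right) = \left(-25645 + 39\right) \left(26484 - 73\right) = \left(-25606\right) 26411 = -676280066$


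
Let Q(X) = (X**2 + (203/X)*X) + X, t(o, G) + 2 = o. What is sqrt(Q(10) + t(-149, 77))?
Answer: 9*sqrt(2) ≈ 12.728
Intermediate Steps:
t(o, G) = -2 + o
Q(X) = 203 + X + X**2 (Q(X) = (X**2 + 203) + X = (203 + X**2) + X = 203 + X + X**2)
sqrt(Q(10) + t(-149, 77)) = sqrt((203 + 10 + 10**2) + (-2 - 149)) = sqrt((203 + 10 + 100) - 151) = sqrt(313 - 151) = sqrt(162) = 9*sqrt(2)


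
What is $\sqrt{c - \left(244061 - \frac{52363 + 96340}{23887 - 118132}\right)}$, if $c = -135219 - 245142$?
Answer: $\frac{i \sqrt{5546205164764785}}{94245} \approx 790.21 i$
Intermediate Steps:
$c = -380361$
$\sqrt{c - \left(244061 - \frac{52363 + 96340}{23887 - 118132}\right)} = \sqrt{-380361 - \left(244061 - \frac{52363 + 96340}{23887 - 118132}\right)} = \sqrt{-380361 - \left(244061 - \frac{148703}{-94245}\right)} = \sqrt{-380361 + \left(-244061 + 148703 \left(- \frac{1}{94245}\right)\right)} = \sqrt{-380361 - \frac{23001677648}{94245}} = \sqrt{- \frac{58848800093}{94245}} = \frac{i \sqrt{5546205164764785}}{94245}$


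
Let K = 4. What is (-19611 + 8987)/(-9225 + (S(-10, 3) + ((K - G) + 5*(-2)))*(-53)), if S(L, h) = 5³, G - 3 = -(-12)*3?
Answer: 10624/13465 ≈ 0.78901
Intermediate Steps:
G = 39 (G = 3 - (-12)*3 = 3 - 4*(-9) = 3 + 36 = 39)
S(L, h) = 125
(-19611 + 8987)/(-9225 + (S(-10, 3) + ((K - G) + 5*(-2)))*(-53)) = (-19611 + 8987)/(-9225 + (125 + ((4 - 1*39) + 5*(-2)))*(-53)) = -10624/(-9225 + (125 + ((4 - 39) - 10))*(-53)) = -10624/(-9225 + (125 + (-35 - 10))*(-53)) = -10624/(-9225 + (125 - 45)*(-53)) = -10624/(-9225 + 80*(-53)) = -10624/(-9225 - 4240) = -10624/(-13465) = -10624*(-1/13465) = 10624/13465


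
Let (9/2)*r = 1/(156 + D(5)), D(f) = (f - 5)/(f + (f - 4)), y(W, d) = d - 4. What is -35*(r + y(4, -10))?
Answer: 343945/702 ≈ 489.95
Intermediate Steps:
y(W, d) = -4 + d
D(f) = (-5 + f)/(-4 + 2*f) (D(f) = (-5 + f)/(f + (-4 + f)) = (-5 + f)/(-4 + 2*f))
r = 1/702 (r = 2/(9*(156 + (-5 + 5)/(2*(-2 + 5)))) = 2/(9*(156 + (1/2)*0/3)) = 2/(9*(156 + (1/2)*(1/3)*0)) = 2/(9*(156 + 0)) = (2/9)/156 = (2/9)*(1/156) = 1/702 ≈ 0.0014245)
-35*(r + y(4, -10)) = -35*(1/702 + (-4 - 10)) = -35*(1/702 - 14) = -35*(-9827/702) = 343945/702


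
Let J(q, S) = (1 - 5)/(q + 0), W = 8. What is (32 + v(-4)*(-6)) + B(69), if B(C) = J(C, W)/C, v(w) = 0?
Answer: 152348/4761 ≈ 31.999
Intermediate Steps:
J(q, S) = -4/q
B(C) = -4/C² (B(C) = (-4/C)/C = -4/C²)
(32 + v(-4)*(-6)) + B(69) = (32 + 0*(-6)) - 4/69² = (32 + 0) - 4*1/4761 = 32 - 4/4761 = 152348/4761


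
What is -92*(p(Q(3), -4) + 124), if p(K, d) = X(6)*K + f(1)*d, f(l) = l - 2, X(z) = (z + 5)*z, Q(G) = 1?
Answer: -17848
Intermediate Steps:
X(z) = z*(5 + z) (X(z) = (5 + z)*z = z*(5 + z))
f(l) = -2 + l
p(K, d) = -d + 66*K (p(K, d) = (6*(5 + 6))*K + (-2 + 1)*d = (6*11)*K - d = 66*K - d = -d + 66*K)
-92*(p(Q(3), -4) + 124) = -92*((-1*(-4) + 66*1) + 124) = -92*((4 + 66) + 124) = -92*(70 + 124) = -92*194 = -17848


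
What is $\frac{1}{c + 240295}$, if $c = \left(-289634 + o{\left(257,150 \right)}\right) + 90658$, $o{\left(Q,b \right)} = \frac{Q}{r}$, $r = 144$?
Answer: $\frac{144}{5950193} \approx 2.4201 \cdot 10^{-5}$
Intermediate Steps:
$o{\left(Q,b \right)} = \frac{Q}{144}$
$c = - \frac{28652287}{144}$ ($c = \left(-289634 + \frac{1}{144} \cdot 257\right) + 90658 = \left(-289634 + \frac{257}{144}\right) + 90658 = - \frac{41707039}{144} + 90658 = - \frac{28652287}{144} \approx -1.9897 \cdot 10^{5}$)
$\frac{1}{c + 240295} = \frac{1}{- \frac{28652287}{144} + 240295} = \frac{1}{\frac{5950193}{144}} = \frac{144}{5950193}$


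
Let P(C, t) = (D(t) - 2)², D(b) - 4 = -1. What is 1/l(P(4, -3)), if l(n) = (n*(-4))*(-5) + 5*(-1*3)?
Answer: ⅕ ≈ 0.20000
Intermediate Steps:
D(b) = 3 (D(b) = 4 - 1 = 3)
P(C, t) = 1 (P(C, t) = (3 - 2)² = 1² = 1)
l(n) = -15 + 20*n (l(n) = -4*n*(-5) + 5*(-3) = 20*n - 15 = -15 + 20*n)
1/l(P(4, -3)) = 1/(-15 + 20*1) = 1/(-15 + 20) = 1/5 = ⅕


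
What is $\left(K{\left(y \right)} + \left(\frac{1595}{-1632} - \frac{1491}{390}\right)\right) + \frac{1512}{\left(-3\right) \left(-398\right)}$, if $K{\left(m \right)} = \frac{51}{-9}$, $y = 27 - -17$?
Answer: $- \frac{194226893}{21109920} \approx -9.2007$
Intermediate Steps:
$y = 44$ ($y = 27 + 17 = 44$)
$K{\left(m \right)} = - \frac{17}{3}$ ($K{\left(m \right)} = 51 \left(- \frac{1}{9}\right) = - \frac{17}{3}$)
$\left(K{\left(y \right)} + \left(\frac{1595}{-1632} - \frac{1491}{390}\right)\right) + \frac{1512}{\left(-3\right) \left(-398\right)} = \left(- \frac{17}{3} + \left(\frac{1595}{-1632} - \frac{1491}{390}\right)\right) + \frac{1512}{\left(-3\right) \left(-398\right)} = \left(- \frac{17}{3} + \left(1595 \left(- \frac{1}{1632}\right) - \frac{497}{130}\right)\right) + \frac{1512}{1194} = \left(- \frac{17}{3} - \frac{509227}{106080}\right) + 1512 \cdot \frac{1}{1194} = \left(- \frac{17}{3} - \frac{509227}{106080}\right) + \frac{252}{199} = - \frac{1110347}{106080} + \frac{252}{199} = - \frac{194226893}{21109920}$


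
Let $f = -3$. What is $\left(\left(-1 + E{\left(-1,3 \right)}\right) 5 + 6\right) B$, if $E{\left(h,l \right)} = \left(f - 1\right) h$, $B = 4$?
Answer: $84$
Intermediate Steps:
$E{\left(h,l \right)} = - 4 h$ ($E{\left(h,l \right)} = \left(-3 - 1\right) h = - 4 h$)
$\left(\left(-1 + E{\left(-1,3 \right)}\right) 5 + 6\right) B = \left(\left(-1 - -4\right) 5 + 6\right) 4 = \left(\left(-1 + 4\right) 5 + 6\right) 4 = \left(3 \cdot 5 + 6\right) 4 = \left(15 + 6\right) 4 = 21 \cdot 4 = 84$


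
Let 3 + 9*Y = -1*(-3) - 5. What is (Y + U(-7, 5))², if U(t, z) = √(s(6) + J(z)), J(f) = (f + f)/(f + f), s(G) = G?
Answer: 592/81 - 10*√7/9 ≈ 4.3689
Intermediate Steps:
J(f) = 1 (J(f) = (2*f)/((2*f)) = (2*f)*(1/(2*f)) = 1)
U(t, z) = √7 (U(t, z) = √(6 + 1) = √7)
Y = -5/9 (Y = -⅓ + (-1*(-3) - 5)/9 = -⅓ + (3 - 5)/9 = -⅓ + (⅑)*(-2) = -⅓ - 2/9 = -5/9 ≈ -0.55556)
(Y + U(-7, 5))² = (-5/9 + √7)²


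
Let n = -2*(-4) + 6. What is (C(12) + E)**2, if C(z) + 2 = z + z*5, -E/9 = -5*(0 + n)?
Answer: 490000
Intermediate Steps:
n = 14 (n = 8 + 6 = 14)
E = 630 (E = -(-45)*(0 + 14) = -(-45)*14 = -9*(-70) = 630)
C(z) = -2 + 6*z (C(z) = -2 + (z + z*5) = -2 + (z + 5*z) = -2 + 6*z)
(C(12) + E)**2 = ((-2 + 6*12) + 630)**2 = ((-2 + 72) + 630)**2 = (70 + 630)**2 = 700**2 = 490000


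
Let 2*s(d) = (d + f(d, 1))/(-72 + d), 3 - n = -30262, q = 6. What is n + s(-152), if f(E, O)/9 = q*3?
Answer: 6779355/224 ≈ 30265.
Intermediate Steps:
n = 30265 (n = 3 - 1*(-30262) = 3 + 30262 = 30265)
f(E, O) = 162 (f(E, O) = 9*(6*3) = 9*18 = 162)
s(d) = (162 + d)/(2*(-72 + d)) (s(d) = ((d + 162)/(-72 + d))/2 = ((162 + d)/(-72 + d))/2 = (162 + d)/(2*(-72 + d)))
n + s(-152) = 30265 + (162 - 152)/(2*(-72 - 152)) = 30265 + (½)*10/(-224) = 30265 + (½)*(-1/224)*10 = 30265 - 5/224 = 6779355/224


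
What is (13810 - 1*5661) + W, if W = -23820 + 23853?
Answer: 8182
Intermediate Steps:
W = 33
(13810 - 1*5661) + W = (13810 - 1*5661) + 33 = (13810 - 5661) + 33 = 8149 + 33 = 8182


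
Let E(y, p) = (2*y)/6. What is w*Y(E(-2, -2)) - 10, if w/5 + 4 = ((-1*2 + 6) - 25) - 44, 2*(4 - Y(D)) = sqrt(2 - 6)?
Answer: -1390 + 345*I ≈ -1390.0 + 345.0*I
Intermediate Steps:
E(y, p) = y/3 (E(y, p) = (2*y)*(1/6) = y/3)
Y(D) = 4 - I (Y(D) = 4 - sqrt(2 - 6)/2 = 4 - I)
w = -345 (w = -20 + 5*(((-1*2 + 6) - 25) - 44) = -20 + 5*(((-2 + 6) - 25) - 44) = -20 + 5*((4 - 25) - 44) = -20 + 5*(-21 - 44) = -20 + 5*(-65) = -20 - 325 = -345)
w*Y(E(-2, -2)) - 10 = -345*(4 - I) - 10 = (-1380 + 345*I) - 10 = -1390 + 345*I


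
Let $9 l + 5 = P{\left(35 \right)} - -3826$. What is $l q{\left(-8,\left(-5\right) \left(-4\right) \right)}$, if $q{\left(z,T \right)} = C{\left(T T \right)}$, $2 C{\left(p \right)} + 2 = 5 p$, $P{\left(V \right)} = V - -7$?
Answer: $428793$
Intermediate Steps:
$P{\left(V \right)} = 7 + V$ ($P{\left(V \right)} = V + 7 = 7 + V$)
$C{\left(p \right)} = -1 + \frac{5 p}{2}$
$q{\left(z,T \right)} = -1 + \frac{5 T^{2}}{2}$ ($q{\left(z,T \right)} = -1 + \frac{5 T T}{2} = -1 + \frac{5 T^{2}}{2}$)
$l = \frac{3863}{9}$ ($l = - \frac{5}{9} + \frac{\left(7 + 35\right) - -3826}{9} = - \frac{5}{9} + \frac{42 + 3826}{9} = - \frac{5}{9} + \frac{1}{9} \cdot 3868 = - \frac{5}{9} + \frac{3868}{9} = \frac{3863}{9} \approx 429.22$)
$l q{\left(-8,\left(-5\right) \left(-4\right) \right)} = \frac{3863 \left(-1 + \frac{5 \left(\left(-5\right) \left(-4\right)\right)^{2}}{2}\right)}{9} = \frac{3863 \left(-1 + \frac{5 \cdot 20^{2}}{2}\right)}{9} = \frac{3863 \left(-1 + \frac{5}{2} \cdot 400\right)}{9} = \frac{3863 \left(-1 + 1000\right)}{9} = \frac{3863}{9} \cdot 999 = 428793$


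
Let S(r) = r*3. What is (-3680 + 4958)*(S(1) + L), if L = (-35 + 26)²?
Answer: 107352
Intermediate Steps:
S(r) = 3*r
L = 81 (L = (-9)² = 81)
(-3680 + 4958)*(S(1) + L) = (-3680 + 4958)*(3*1 + 81) = 1278*(3 + 81) = 1278*84 = 107352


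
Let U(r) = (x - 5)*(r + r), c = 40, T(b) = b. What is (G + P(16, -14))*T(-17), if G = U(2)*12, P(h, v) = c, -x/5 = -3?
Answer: -8840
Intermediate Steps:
x = 15 (x = -5*(-3) = 15)
P(h, v) = 40
U(r) = 20*r (U(r) = (15 - 5)*(r + r) = 10*(2*r) = 20*r)
G = 480 (G = (20*2)*12 = 40*12 = 480)
(G + P(16, -14))*T(-17) = (480 + 40)*(-17) = 520*(-17) = -8840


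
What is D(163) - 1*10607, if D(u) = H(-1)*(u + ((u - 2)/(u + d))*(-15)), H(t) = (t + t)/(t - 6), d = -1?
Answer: -1996726/189 ≈ -10565.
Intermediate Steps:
H(t) = 2*t/(-6 + t) (H(t) = (2*t)/(-6 + t) = 2*t/(-6 + t))
D(u) = 2*u/7 - 30*(-2 + u)/(7*(-1 + u)) (D(u) = (2*(-1)/(-6 - 1))*(u + ((u - 2)/(u - 1))*(-15)) = (2*(-1)/(-7))*(u + ((-2 + u)/(-1 + u))*(-15)) = (2*(-1)*(-1/7))*(u + ((-2 + u)/(-1 + u))*(-15)) = 2*(u - 15*(-2 + u)/(-1 + u))/7 = 2*u/7 - 30*(-2 + u)/(7*(-1 + u)))
D(163) - 1*10607 = 2*(30 + 163**2 - 16*163)/(7*(-1 + 163)) - 1*10607 = (2/7)*(30 + 26569 - 2608)/162 - 10607 = (2/7)*(1/162)*23991 - 10607 = 7997/189 - 10607 = -1996726/189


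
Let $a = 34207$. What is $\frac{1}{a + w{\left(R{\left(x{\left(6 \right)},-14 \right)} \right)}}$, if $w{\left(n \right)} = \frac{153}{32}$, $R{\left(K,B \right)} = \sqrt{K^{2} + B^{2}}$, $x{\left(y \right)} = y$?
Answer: $\frac{32}{1094777} \approx 2.923 \cdot 10^{-5}$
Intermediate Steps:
$R{\left(K,B \right)} = \sqrt{B^{2} + K^{2}}$
$w{\left(n \right)} = \frac{153}{32}$ ($w{\left(n \right)} = 153 \cdot \frac{1}{32} = \frac{153}{32}$)
$\frac{1}{a + w{\left(R{\left(x{\left(6 \right)},-14 \right)} \right)}} = \frac{1}{34207 + \frac{153}{32}} = \frac{1}{\frac{1094777}{32}} = \frac{32}{1094777}$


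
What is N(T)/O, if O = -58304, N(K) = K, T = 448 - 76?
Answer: -93/14576 ≈ -0.0063803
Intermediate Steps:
T = 372
N(T)/O = 372/(-58304) = 372*(-1/58304) = -93/14576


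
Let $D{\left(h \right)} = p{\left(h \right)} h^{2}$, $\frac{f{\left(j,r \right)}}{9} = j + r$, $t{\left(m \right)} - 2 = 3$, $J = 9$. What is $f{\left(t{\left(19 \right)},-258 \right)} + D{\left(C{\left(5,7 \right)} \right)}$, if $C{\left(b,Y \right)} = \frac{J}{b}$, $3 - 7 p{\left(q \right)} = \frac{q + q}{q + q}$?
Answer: $- \frac{398313}{175} \approx -2276.1$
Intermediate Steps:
$p{\left(q \right)} = \frac{2}{7}$ ($p{\left(q \right)} = \frac{3}{7} - \frac{\left(q + q\right) \frac{1}{q + q}}{7} = \frac{3}{7} - \frac{2 q \frac{1}{2 q}}{7} = \frac{3}{7} - \frac{1}{7} = \frac{2}{7}$)
$t{\left(m \right)} = 5$ ($t{\left(m \right)} = 2 + 3 = 5$)
$f{\left(j,r \right)} = 9 j + 9 r$ ($f{\left(j,r \right)} = 9 \left(j + r\right) = 9 j + 9 r$)
$C{\left(b,Y \right)} = \frac{9}{b}$
$D{\left(h \right)} = \frac{2 h^{2}}{7}$
$f{\left(t{\left(19 \right)},-258 \right)} + D{\left(C{\left(5,7 \right)} \right)} = \left(9 \cdot 5 + 9 \left(-258\right)\right) + \frac{2 \left(\frac{9}{5}\right)^{2}}{7} = \left(45 - 2322\right) + \frac{2 \left(9 \cdot \frac{1}{5}\right)^{2}}{7} = -2277 + \frac{2 \left(\frac{9}{5}\right)^{2}}{7} = -2277 + \frac{2}{7} \cdot \frac{81}{25} = -2277 + \frac{162}{175} = - \frac{398313}{175}$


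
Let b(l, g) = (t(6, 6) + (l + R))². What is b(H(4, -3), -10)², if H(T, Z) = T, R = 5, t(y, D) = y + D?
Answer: 194481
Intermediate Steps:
t(y, D) = D + y
b(l, g) = (17 + l)² (b(l, g) = ((6 + 6) + (l + 5))² = (12 + (5 + l))² = (17 + l)²)
b(H(4, -3), -10)² = ((17 + 4)²)² = (21²)² = 441² = 194481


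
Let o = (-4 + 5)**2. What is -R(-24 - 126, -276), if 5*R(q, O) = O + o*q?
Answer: 426/5 ≈ 85.200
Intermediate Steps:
o = 1 (o = 1**2 = 1)
R(q, O) = O/5 + q/5 (R(q, O) = (O + 1*q)/5 = (O + q)/5 = O/5 + q/5)
-R(-24 - 126, -276) = -((1/5)*(-276) + (-24 - 126)/5) = -(-276/5 + (1/5)*(-150)) = -(-276/5 - 30) = -1*(-426/5) = 426/5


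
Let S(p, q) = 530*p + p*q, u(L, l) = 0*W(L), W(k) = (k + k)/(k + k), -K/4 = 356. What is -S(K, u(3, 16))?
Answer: 754720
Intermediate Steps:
K = -1424 (K = -4*356 = -1424)
W(k) = 1 (W(k) = (2*k)/((2*k)) = (2*k)*(1/(2*k)) = 1)
u(L, l) = 0 (u(L, l) = 0*1 = 0)
-S(K, u(3, 16)) = -(-1424)*(530 + 0) = -(-1424)*530 = -1*(-754720) = 754720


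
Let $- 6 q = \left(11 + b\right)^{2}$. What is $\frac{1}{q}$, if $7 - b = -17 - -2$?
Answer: $- \frac{2}{363} \approx -0.0055096$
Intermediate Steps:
$b = 22$ ($b = 7 - \left(-17 - -2\right) = 7 - \left(-17 + 2\right) = 7 - -15 = 7 + 15 = 22$)
$q = - \frac{363}{2}$ ($q = - \frac{\left(11 + 22\right)^{2}}{6} = - \frac{33^{2}}{6} = \left(- \frac{1}{6}\right) 1089 = - \frac{363}{2} \approx -181.5$)
$\frac{1}{q} = \frac{1}{- \frac{363}{2}} = - \frac{2}{363}$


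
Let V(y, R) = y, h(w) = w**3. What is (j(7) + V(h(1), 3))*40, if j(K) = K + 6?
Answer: 560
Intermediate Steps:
j(K) = 6 + K
(j(7) + V(h(1), 3))*40 = ((6 + 7) + 1**3)*40 = (13 + 1)*40 = 14*40 = 560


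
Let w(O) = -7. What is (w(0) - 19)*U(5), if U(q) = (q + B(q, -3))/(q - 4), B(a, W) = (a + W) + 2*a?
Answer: -442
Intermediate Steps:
B(a, W) = W + 3*a (B(a, W) = (W + a) + 2*a = W + 3*a)
U(q) = (-3 + 4*q)/(-4 + q) (U(q) = (q + (-3 + 3*q))/(q - 4) = (-3 + 4*q)/(-4 + q))
(w(0) - 19)*U(5) = (-7 - 19)*((-3 + 4*5)/(-4 + 5)) = -26*(-3 + 20)/1 = -26*17 = -442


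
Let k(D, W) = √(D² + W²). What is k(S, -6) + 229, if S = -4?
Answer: 229 + 2*√13 ≈ 236.21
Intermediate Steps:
k(S, -6) + 229 = √((-4)² + (-6)²) + 229 = √(16 + 36) + 229 = √52 + 229 = 2*√13 + 229 = 229 + 2*√13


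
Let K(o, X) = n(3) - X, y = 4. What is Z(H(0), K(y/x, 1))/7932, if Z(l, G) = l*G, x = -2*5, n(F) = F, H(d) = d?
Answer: 0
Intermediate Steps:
x = -10
K(o, X) = 3 - X
Z(l, G) = G*l
Z(H(0), K(y/x, 1))/7932 = ((3 - 1*1)*0)/7932 = ((3 - 1)*0)*(1/7932) = (2*0)*(1/7932) = 0*(1/7932) = 0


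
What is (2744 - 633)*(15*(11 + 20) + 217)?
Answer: 1439702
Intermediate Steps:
(2744 - 633)*(15*(11 + 20) + 217) = 2111*(15*31 + 217) = 2111*(465 + 217) = 2111*682 = 1439702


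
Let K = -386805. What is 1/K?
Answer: -1/386805 ≈ -2.5853e-6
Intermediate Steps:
1/K = 1/(-386805) = -1/386805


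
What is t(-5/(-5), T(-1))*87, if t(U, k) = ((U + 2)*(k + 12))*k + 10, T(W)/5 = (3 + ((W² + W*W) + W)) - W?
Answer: 242295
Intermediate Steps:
T(W) = 15 + 10*W² (T(W) = 5*((3 + ((W² + W*W) + W)) - W) = 5*((3 + ((W² + W²) + W)) - W) = 5*((3 + (2*W² + W)) - W) = 5*((3 + (W + 2*W²)) - W) = 5*((3 + W + 2*W²) - W) = 5*(3 + 2*W²) = 15 + 10*W²)
t(U, k) = 10 + k*(2 + U)*(12 + k) (t(U, k) = ((2 + U)*(12 + k))*k + 10 = k*(2 + U)*(12 + k) + 10 = 10 + k*(2 + U)*(12 + k))
t(-5/(-5), T(-1))*87 = (10 + 2*(15 + 10*(-1)²)² + 24*(15 + 10*(-1)²) + (-5/(-5))*(15 + 10*(-1)²)² + 12*(-5/(-5))*(15 + 10*(-1)²))*87 = (10 + 2*(15 + 10*1)² + 24*(15 + 10*1) + (-5*(-⅕))*(15 + 10*1)² + 12*(-5*(-⅕))*(15 + 10*1))*87 = (10 + 2*(15 + 10)² + 24*(15 + 10) + 1*(15 + 10)² + 12*1*(15 + 10))*87 = (10 + 2*25² + 24*25 + 1*25² + 12*1*25)*87 = (10 + 2*625 + 600 + 1*625 + 300)*87 = (10 + 1250 + 600 + 625 + 300)*87 = 2785*87 = 242295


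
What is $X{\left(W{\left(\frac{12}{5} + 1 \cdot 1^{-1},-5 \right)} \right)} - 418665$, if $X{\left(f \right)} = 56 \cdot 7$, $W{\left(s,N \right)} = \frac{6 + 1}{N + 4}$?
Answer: $-418273$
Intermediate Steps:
$W{\left(s,N \right)} = \frac{7}{4 + N}$
$X{\left(f \right)} = 392$
$X{\left(W{\left(\frac{12}{5} + 1 \cdot 1^{-1},-5 \right)} \right)} - 418665 = 392 - 418665 = -418273$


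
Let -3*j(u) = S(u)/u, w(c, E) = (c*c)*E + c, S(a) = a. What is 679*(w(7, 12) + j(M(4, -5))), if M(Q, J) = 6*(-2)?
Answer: 1211336/3 ≈ 4.0378e+5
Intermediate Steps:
w(c, E) = c + E*c² (w(c, E) = c²*E + c = E*c² + c = c + E*c²)
M(Q, J) = -12
j(u) = -⅓ (j(u) = -u/(3*u) = -⅓*1 = -⅓)
679*(w(7, 12) + j(M(4, -5))) = 679*(7*(1 + 12*7) - ⅓) = 679*(7*(1 + 84) - ⅓) = 679*(7*85 - ⅓) = 679*(595 - ⅓) = 679*(1784/3) = 1211336/3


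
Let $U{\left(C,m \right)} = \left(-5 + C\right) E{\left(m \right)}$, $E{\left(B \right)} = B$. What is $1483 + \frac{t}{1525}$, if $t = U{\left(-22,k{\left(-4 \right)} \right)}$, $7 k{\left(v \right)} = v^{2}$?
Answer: $\frac{15830593}{10675} \approx 1483.0$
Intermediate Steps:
$k{\left(v \right)} = \frac{v^{2}}{7}$
$U{\left(C,m \right)} = m \left(-5 + C\right)$ ($U{\left(C,m \right)} = \left(-5 + C\right) m = m \left(-5 + C\right)$)
$t = - \frac{432}{7}$ ($t = \frac{\left(-4\right)^{2}}{7} \left(-5 - 22\right) = \frac{1}{7} \cdot 16 \left(-27\right) = \frac{16}{7} \left(-27\right) = - \frac{432}{7} \approx -61.714$)
$1483 + \frac{t}{1525} = 1483 - \frac{432}{7 \cdot 1525} = 1483 - \frac{432}{10675} = \frac{15830593}{10675}$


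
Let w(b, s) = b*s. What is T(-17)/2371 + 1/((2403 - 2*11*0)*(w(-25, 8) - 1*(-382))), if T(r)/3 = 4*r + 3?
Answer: -85280099/1036947366 ≈ -0.082242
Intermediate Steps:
T(r) = 9 + 12*r (T(r) = 3*(4*r + 3) = 3*(3 + 4*r) = 9 + 12*r)
T(-17)/2371 + 1/((2403 - 2*11*0)*(w(-25, 8) - 1*(-382))) = (9 + 12*(-17))/2371 + 1/((2403 - 2*11*0)*(-25*8 - 1*(-382))) = (9 - 204)*(1/2371) + 1/((2403 - 22*0)*(-200 + 382)) = -195*1/2371 + 1/((2403 + 0)*182) = -195/2371 + (1/182)/2403 = -195/2371 + (1/2403)*(1/182) = -195/2371 + 1/437346 = -85280099/1036947366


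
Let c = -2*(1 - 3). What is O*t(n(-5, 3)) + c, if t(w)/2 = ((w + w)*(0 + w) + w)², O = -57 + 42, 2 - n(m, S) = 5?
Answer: -6746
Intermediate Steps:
n(m, S) = -3 (n(m, S) = 2 - 1*5 = 2 - 5 = -3)
O = -15
c = 4 (c = -2*(-2) = 4)
t(w) = 2*(w + 2*w²)² (t(w) = 2*((w + w)*(0 + w) + w)² = 2*((2*w)*w + w)² = 2*(2*w² + w)² = 2*(w + 2*w²)²)
O*t(n(-5, 3)) + c = -30*(-3)²*(1 + 2*(-3))² + 4 = -30*9*(1 - 6)² + 4 = -30*9*(-5)² + 4 = -30*9*25 + 4 = -15*450 + 4 = -6750 + 4 = -6746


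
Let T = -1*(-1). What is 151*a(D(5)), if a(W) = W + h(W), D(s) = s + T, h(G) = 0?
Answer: 906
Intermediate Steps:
T = 1
D(s) = 1 + s (D(s) = s + 1 = 1 + s)
a(W) = W (a(W) = W + 0 = W)
151*a(D(5)) = 151*(1 + 5) = 151*6 = 906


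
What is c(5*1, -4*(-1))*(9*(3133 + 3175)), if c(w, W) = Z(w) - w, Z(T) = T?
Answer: 0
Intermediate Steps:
c(w, W) = 0 (c(w, W) = w - w = 0)
c(5*1, -4*(-1))*(9*(3133 + 3175)) = 0*(9*(3133 + 3175)) = 0*(9*6308) = 0*56772 = 0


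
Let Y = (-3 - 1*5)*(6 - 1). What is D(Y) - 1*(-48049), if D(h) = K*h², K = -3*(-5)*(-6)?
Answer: -95951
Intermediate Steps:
K = -90 (K = 15*(-6) = -90)
Y = -40 (Y = (-3 - 5)*5 = -8*5 = -40)
D(h) = -90*h²
D(Y) - 1*(-48049) = -90*(-40)² - 1*(-48049) = -90*1600 + 48049 = -144000 + 48049 = -95951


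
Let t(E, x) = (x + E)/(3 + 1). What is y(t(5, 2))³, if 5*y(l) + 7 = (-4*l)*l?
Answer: -456533/8000 ≈ -57.067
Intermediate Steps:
t(E, x) = E/4 + x/4 (t(E, x) = (E + x)/4 = (E + x)*(¼) = E/4 + x/4)
y(l) = -7/5 - 4*l²/5 (y(l) = -7/5 + ((-4*l)*l)/5 = -7/5 + (-4*l²)/5 = -7/5 - 4*l²/5)
y(t(5, 2))³ = (-7/5 - 4*((¼)*5 + (¼)*2)²/5)³ = (-7/5 - 4*(5/4 + ½)²/5)³ = (-7/5 - 4*(7/4)²/5)³ = (-7/5 - ⅘*49/16)³ = (-7/5 - 49/20)³ = (-77/20)³ = -456533/8000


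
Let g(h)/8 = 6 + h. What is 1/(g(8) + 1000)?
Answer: 1/1112 ≈ 0.00089928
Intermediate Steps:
g(h) = 48 + 8*h (g(h) = 8*(6 + h) = 48 + 8*h)
1/(g(8) + 1000) = 1/((48 + 8*8) + 1000) = 1/((48 + 64) + 1000) = 1/(112 + 1000) = 1/1112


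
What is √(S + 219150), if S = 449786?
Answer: 2*√167234 ≈ 817.88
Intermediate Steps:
√(S + 219150) = √(449786 + 219150) = √668936 = 2*√167234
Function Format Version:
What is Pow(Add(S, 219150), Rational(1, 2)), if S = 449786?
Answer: Mul(2, Pow(167234, Rational(1, 2))) ≈ 817.88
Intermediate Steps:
Pow(Add(S, 219150), Rational(1, 2)) = Pow(Add(449786, 219150), Rational(1, 2)) = Pow(668936, Rational(1, 2)) = Mul(2, Pow(167234, Rational(1, 2)))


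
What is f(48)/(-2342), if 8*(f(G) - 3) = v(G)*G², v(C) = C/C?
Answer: -291/2342 ≈ -0.12425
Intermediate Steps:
v(C) = 1
f(G) = 3 + G²/8 (f(G) = 3 + (1*G²)/8 = 3 + G²/8)
f(48)/(-2342) = (3 + (⅛)*48²)/(-2342) = (3 + (⅛)*2304)*(-1/2342) = (3 + 288)*(-1/2342) = 291*(-1/2342) = -291/2342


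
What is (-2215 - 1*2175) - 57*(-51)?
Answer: -1483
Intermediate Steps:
(-2215 - 1*2175) - 57*(-51) = (-2215 - 2175) - 1*(-2907) = -4390 + 2907 = -1483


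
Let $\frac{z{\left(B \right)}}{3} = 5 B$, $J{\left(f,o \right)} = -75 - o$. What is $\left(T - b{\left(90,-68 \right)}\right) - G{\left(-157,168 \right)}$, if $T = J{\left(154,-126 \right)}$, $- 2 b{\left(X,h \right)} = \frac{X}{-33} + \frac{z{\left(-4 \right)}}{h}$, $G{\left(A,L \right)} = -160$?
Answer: $\frac{78569}{374} \approx 210.08$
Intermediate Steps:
$z{\left(B \right)} = 15 B$ ($z{\left(B \right)} = 3 \cdot 5 B = 15 B$)
$b{\left(X,h \right)} = \frac{30}{h} + \frac{X}{66}$ ($b{\left(X,h \right)} = - \frac{\frac{X}{-33} + \frac{15 \left(-4\right)}{h}}{2} = - \frac{X \left(- \frac{1}{33}\right) - \frac{60}{h}}{2} = - \frac{- \frac{X}{33} - \frac{60}{h}}{2} = - \frac{- \frac{60}{h} - \frac{X}{33}}{2} = \frac{30}{h} + \frac{X}{66}$)
$T = 51$ ($T = -75 - -126 = -75 + 126 = 51$)
$\left(T - b{\left(90,-68 \right)}\right) - G{\left(-157,168 \right)} = \left(51 - \left(\frac{30}{-68} + \frac{1}{66} \cdot 90\right)\right) - -160 = \left(51 - \left(30 \left(- \frac{1}{68}\right) + \frac{15}{11}\right)\right) + 160 = \left(51 - \left(- \frac{15}{34} + \frac{15}{11}\right)\right) + 160 = \left(51 - \frac{345}{374}\right) + 160 = \frac{18729}{374} + 160 = \frac{78569}{374}$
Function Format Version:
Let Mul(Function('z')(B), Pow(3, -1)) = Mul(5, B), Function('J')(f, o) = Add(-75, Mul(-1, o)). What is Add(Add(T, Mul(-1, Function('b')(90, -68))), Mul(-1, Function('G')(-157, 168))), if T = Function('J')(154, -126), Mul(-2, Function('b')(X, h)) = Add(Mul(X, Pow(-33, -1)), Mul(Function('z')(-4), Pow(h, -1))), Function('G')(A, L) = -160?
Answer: Rational(78569, 374) ≈ 210.08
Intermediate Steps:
Function('z')(B) = Mul(15, B) (Function('z')(B) = Mul(3, Mul(5, B)) = Mul(15, B))
Function('b')(X, h) = Add(Mul(30, Pow(h, -1)), Mul(Rational(1, 66), X)) (Function('b')(X, h) = Mul(Rational(-1, 2), Add(Mul(X, Pow(-33, -1)), Mul(Mul(15, -4), Pow(h, -1)))) = Mul(Rational(-1, 2), Add(Mul(X, Rational(-1, 33)), Mul(-60, Pow(h, -1)))) = Mul(Rational(-1, 2), Add(Mul(Rational(-1, 33), X), Mul(-60, Pow(h, -1)))) = Mul(Rational(-1, 2), Add(Mul(-60, Pow(h, -1)), Mul(Rational(-1, 33), X))) = Add(Mul(30, Pow(h, -1)), Mul(Rational(1, 66), X)))
T = 51 (T = Add(-75, Mul(-1, -126)) = Add(-75, 126) = 51)
Add(Add(T, Mul(-1, Function('b')(90, -68))), Mul(-1, Function('G')(-157, 168))) = Add(Add(51, Mul(-1, Add(Mul(30, Pow(-68, -1)), Mul(Rational(1, 66), 90)))), Mul(-1, -160)) = Add(Add(51, Mul(-1, Add(Mul(30, Rational(-1, 68)), Rational(15, 11)))), 160) = Add(Add(51, Mul(-1, Add(Rational(-15, 34), Rational(15, 11)))), 160) = Add(Add(51, Mul(-1, Rational(345, 374))), 160) = Add(Add(51, Rational(-345, 374)), 160) = Add(Rational(18729, 374), 160) = Rational(78569, 374)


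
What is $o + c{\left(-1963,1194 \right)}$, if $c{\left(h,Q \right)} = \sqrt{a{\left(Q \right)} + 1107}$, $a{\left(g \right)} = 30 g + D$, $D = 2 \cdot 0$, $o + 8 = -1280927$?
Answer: $-1280935 + 3 \sqrt{4103} \approx -1.2807 \cdot 10^{6}$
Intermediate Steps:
$o = -1280935$ ($o = -8 - 1280927 = -1280935$)
$D = 0$
$a{\left(g \right)} = 30 g$ ($a{\left(g \right)} = 30 g + 0 = 30 g$)
$c{\left(h,Q \right)} = \sqrt{1107 + 30 Q}$ ($c{\left(h,Q \right)} = \sqrt{30 Q + 1107} = \sqrt{1107 + 30 Q}$)
$o + c{\left(-1963,1194 \right)} = -1280935 + \sqrt{1107 + 30 \cdot 1194} = -1280935 + \sqrt{1107 + 35820} = -1280935 + \sqrt{36927} = -1280935 + 3 \sqrt{4103}$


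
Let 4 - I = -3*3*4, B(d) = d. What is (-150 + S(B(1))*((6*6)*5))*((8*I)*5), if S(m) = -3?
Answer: -1104000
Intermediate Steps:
I = 40 (I = 4 - (-3*3)*4 = 4 - (-9)*4 = 4 - 1*(-36) = 4 + 36 = 40)
(-150 + S(B(1))*((6*6)*5))*((8*I)*5) = (-150 - 3*6*6*5)*((8*40)*5) = (-150 - 108*5)*(320*5) = (-150 - 3*180)*1600 = (-150 - 540)*1600 = -690*1600 = -1104000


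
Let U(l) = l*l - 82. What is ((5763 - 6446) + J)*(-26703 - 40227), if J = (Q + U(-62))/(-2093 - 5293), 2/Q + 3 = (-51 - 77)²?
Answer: 922494409684310/20165011 ≈ 4.5747e+7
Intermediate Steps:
Q = 2/16381 (Q = 2/(-3 + (-51 - 77)²) = 2/(-3 + (-128)²) = 2/(-3 + 16384) = 2/16381 ≈ 0.00012209)
U(l) = -82 + l² (U(l) = l² - 82 = -82 + l²)
J = -30812662/60495033 (J = (2/16381 + (-82 + (-62)²))/(-2093 - 5293) = (2/16381 + (-82 + 3844))/(-7386) = (2/16381 + 3762)*(-1/7386) = (61625324/16381)*(-1/7386) = -30812662/60495033 ≈ -0.50934)
((5763 - 6446) + J)*(-26703 - 40227) = ((5763 - 6446) - 30812662/60495033)*(-26703 - 40227) = (-683 - 30812662/60495033)*(-66930) = -41348920201/60495033*(-66930) = 922494409684310/20165011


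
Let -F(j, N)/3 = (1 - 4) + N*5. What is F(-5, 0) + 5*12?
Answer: 69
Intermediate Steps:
F(j, N) = 9 - 15*N (F(j, N) = -3*((1 - 4) + N*5) = -3*(-3 + 5*N) = 9 - 15*N)
F(-5, 0) + 5*12 = (9 - 15*0) + 5*12 = (9 + 0) + 60 = 9 + 60 = 69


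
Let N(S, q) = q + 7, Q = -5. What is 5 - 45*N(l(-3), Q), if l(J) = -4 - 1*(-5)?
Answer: -85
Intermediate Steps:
l(J) = 1 (l(J) = -4 + 5 = 1)
N(S, q) = 7 + q
5 - 45*N(l(-3), Q) = 5 - 45*(7 - 5) = 5 - 45*2 = 5 - 90 = -85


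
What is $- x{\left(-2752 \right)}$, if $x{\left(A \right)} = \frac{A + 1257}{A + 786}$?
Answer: $- \frac{1495}{1966} \approx -0.76043$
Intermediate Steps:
$x{\left(A \right)} = \frac{1257 + A}{786 + A}$
$- x{\left(-2752 \right)} = - \frac{1257 - 2752}{786 - 2752} = - \frac{-1495}{-1966} = - \frac{\left(-1\right) \left(-1495\right)}{1966} = \left(-1\right) \frac{1495}{1966} = - \frac{1495}{1966}$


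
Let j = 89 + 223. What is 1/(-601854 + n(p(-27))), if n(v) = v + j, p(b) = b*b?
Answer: -1/600813 ≈ -1.6644e-6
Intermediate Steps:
p(b) = b²
j = 312
n(v) = 312 + v (n(v) = v + 312 = 312 + v)
1/(-601854 + n(p(-27))) = 1/(-601854 + (312 + (-27)²)) = 1/(-601854 + (312 + 729)) = 1/(-601854 + 1041) = 1/(-600813) = -1/600813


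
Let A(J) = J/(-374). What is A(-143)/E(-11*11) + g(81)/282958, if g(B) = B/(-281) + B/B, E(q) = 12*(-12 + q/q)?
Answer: -516373987/178423128312 ≈ -0.0028941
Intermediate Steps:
A(J) = -J/374 (A(J) = J*(-1/374) = -J/374)
E(q) = -132 (E(q) = 12*(-12 + 1) = 12*(-11) = -132)
g(B) = 1 - B/281 (g(B) = B*(-1/281) + 1 = -B/281 + 1 = 1 - B/281)
A(-143)/E(-11*11) + g(81)/282958 = -1/374*(-143)/(-132) + (1 - 1/281*81)/282958 = (13/34)*(-1/132) + (1 - 81/281)*(1/282958) = -13/4488 + (200/281)*(1/282958) = -13/4488 + 100/39755599 = -516373987/178423128312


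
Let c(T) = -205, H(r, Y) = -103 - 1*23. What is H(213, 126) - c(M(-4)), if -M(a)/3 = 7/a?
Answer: 79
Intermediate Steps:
H(r, Y) = -126 (H(r, Y) = -103 - 23 = -126)
M(a) = -21/a
H(213, 126) - c(M(-4)) = -126 - 1*(-205) = -126 + 205 = 79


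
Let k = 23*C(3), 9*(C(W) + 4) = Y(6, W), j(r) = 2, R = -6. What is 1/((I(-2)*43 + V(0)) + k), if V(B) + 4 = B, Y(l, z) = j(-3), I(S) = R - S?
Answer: -9/2366 ≈ -0.0038039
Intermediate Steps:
I(S) = -6 - S
Y(l, z) = 2
V(B) = -4 + B
C(W) = -34/9 (C(W) = -4 + (1/9)*2 = -4 + 2/9 = -34/9)
k = -782/9 (k = 23*(-34/9) = -782/9 ≈ -86.889)
1/((I(-2)*43 + V(0)) + k) = 1/(((-6 - 1*(-2))*43 + (-4 + 0)) - 782/9) = 1/(((-6 + 2)*43 - 4) - 782/9) = 1/((-4*43 - 4) - 782/9) = 1/((-172 - 4) - 782/9) = 1/(-176 - 782/9) = 1/(-2366/9) = -9/2366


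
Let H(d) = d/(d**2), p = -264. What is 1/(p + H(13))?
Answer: -13/3431 ≈ -0.0037890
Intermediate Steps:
H(d) = 1/d (H(d) = d/d**2 = 1/d)
1/(p + H(13)) = 1/(-264 + 1/13) = 1/(-3431/13) = -13/3431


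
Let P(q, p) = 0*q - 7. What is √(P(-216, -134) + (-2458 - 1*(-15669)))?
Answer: 2*√3301 ≈ 114.91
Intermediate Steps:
P(q, p) = -7 (P(q, p) = 0 - 7 = -7)
√(P(-216, -134) + (-2458 - 1*(-15669))) = √(-7 + (-2458 - 1*(-15669))) = √(-7 + (-2458 + 15669)) = √(-7 + 13211) = √13204 = 2*√3301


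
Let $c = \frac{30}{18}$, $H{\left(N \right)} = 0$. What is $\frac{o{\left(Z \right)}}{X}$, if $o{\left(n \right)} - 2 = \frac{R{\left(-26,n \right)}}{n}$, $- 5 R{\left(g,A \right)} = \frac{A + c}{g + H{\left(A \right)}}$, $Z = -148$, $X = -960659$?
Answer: $- \frac{115879}{55449237480} \approx -2.0898 \cdot 10^{-6}$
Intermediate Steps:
$c = \frac{5}{3}$ ($c = 30 \cdot \frac{1}{18} = \frac{5}{3} \approx 1.6667$)
$R{\left(g,A \right)} = - \frac{\frac{5}{3} + A}{5 g}$ ($R{\left(g,A \right)} = - \frac{\left(A + \frac{5}{3}\right) \frac{1}{g + 0}}{5} = - \frac{\left(\frac{5}{3} + A\right) \frac{1}{g}}{5} = - \frac{\frac{1}{g} \left(\frac{5}{3} + A\right)}{5} = - \frac{\frac{5}{3} + A}{5 g}$)
$o{\left(n \right)} = 2 + \frac{\frac{1}{78} + \frac{n}{130}}{n}$ ($o{\left(n \right)} = 2 + \frac{\frac{1}{15} \frac{1}{-26} \left(-5 - 3 n\right)}{n} = 2 + \frac{\frac{1}{15} \left(- \frac{1}{26}\right) \left(-5 - 3 n\right)}{n} = 2 + \frac{\frac{1}{78} + \frac{n}{130}}{n}$)
$\frac{o{\left(Z \right)}}{X} = \frac{\frac{1}{390} \frac{1}{-148} \left(5 + 783 \left(-148\right)\right)}{-960659} = \frac{1}{390} \left(- \frac{1}{148}\right) \left(5 - 115884\right) \left(- \frac{1}{960659}\right) = \frac{1}{390} \left(- \frac{1}{148}\right) \left(-115879\right) \left(- \frac{1}{960659}\right) = \frac{115879}{57720} \left(- \frac{1}{960659}\right) = - \frac{115879}{55449237480}$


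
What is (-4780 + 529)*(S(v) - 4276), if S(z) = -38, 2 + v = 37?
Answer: 18338814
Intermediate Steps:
v = 35 (v = -2 + 37 = 35)
(-4780 + 529)*(S(v) - 4276) = (-4780 + 529)*(-38 - 4276) = -4251*(-4314) = 18338814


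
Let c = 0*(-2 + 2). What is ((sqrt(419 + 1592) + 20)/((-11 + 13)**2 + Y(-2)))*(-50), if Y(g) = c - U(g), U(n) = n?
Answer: -500/3 - 25*sqrt(2011)/3 ≈ -540.37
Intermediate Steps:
c = 0 (c = 0*0 = 0)
Y(g) = -g (Y(g) = 0 - g = -g)
((sqrt(419 + 1592) + 20)/((-11 + 13)**2 + Y(-2)))*(-50) = ((sqrt(419 + 1592) + 20)/((-11 + 13)**2 - 1*(-2)))*(-50) = ((sqrt(2011) + 20)/(2**2 + 2))*(-50) = ((20 + sqrt(2011))/(4 + 2))*(-50) = ((20 + sqrt(2011))/6)*(-50) = ((20 + sqrt(2011))*(1/6))*(-50) = (10/3 + sqrt(2011)/6)*(-50) = -500/3 - 25*sqrt(2011)/3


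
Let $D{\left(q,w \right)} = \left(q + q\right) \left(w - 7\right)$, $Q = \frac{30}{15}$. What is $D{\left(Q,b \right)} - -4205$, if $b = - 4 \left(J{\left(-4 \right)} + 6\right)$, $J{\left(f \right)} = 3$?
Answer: $4033$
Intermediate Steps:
$Q = 2$ ($Q = 30 \cdot \frac{1}{15} = 2$)
$b = -36$ ($b = - 4 \left(3 + 6\right) = \left(-4\right) 9 = -36$)
$D{\left(q,w \right)} = 2 q \left(-7 + w\right)$
$D{\left(Q,b \right)} - -4205 = 2 \cdot 2 \left(-7 - 36\right) - -4205 = 2 \cdot 2 \left(-43\right) + 4205 = -172 + 4205 = 4033$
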